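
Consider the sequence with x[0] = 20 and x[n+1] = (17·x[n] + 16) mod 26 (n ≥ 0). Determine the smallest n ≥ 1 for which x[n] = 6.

Listing terms: x[0] = 20; x[1] = 18; x[2] = 10; x[3] = 4; x[4] = 6; x[5] = 14; x[6] = 20.
Since x[6] = x[0] = 20, the sequence is periodic with period 6.
The value 6 first appears (with n ≥ 1) at x[4].

4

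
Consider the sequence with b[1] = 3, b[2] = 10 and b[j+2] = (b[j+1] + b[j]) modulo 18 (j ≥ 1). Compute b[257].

b[1] = 3,  b[2] = 10,  b[3] = 13,  b[4] = 5,  b[5] = 0,  b[6] = 5,  b[7] = 5,  b[8] = 10,  b[9] = 15,  b[10] = 7,  b[11] = 4,  b[12] = 11,  b[13] = 15,  b[14] = 8,  b[15] = 5,  b[16] = 13,  b[17] = 0,  b[18] = 13,  b[19] = 13,  b[20] = 8,  b[21] = 3,  b[22] = 11,  b[23] = 14,  b[24] = 7,  b[25] = 3,  b[26] = 10.
The sequence repeats with period 24.
So b[257] = b[1 + ((257-1) mod 24)] = b[17] = 0.

0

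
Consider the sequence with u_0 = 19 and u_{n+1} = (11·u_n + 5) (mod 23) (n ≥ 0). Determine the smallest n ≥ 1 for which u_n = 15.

u_0 = 19,  u_1 = 7,  u_2 = 13,  u_3 = 10,  u_4 = 0,  u_5 = 5,  u_6 = 14,  u_7 = 21,  u_8 = 6,  u_9 = 2,  u_{10} = 4,  u_{11} = 3,  u_{12} = 15,  u_{13} = 9,  u_{14} = 12,  u_{15} = 22,  u_{16} = 17,  u_{17} = 8,  u_{18} = 1,  u_{19} = 16,  u_{20} = 20,  u_{21} = 18,  u_{22} = 19.
Since u_{22} = u_0 = 19, the sequence is periodic with period 22.
The value 15 first appears (with n ≥ 1) at u_{12}.

12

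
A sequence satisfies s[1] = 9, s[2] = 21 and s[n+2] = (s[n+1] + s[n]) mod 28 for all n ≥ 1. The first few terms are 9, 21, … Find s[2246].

Listing terms: s[1] = 9; s[2] = 21; s[3] = 2; s[4] = 23; s[5] = 25; s[6] = 20; s[7] = 17; s[8] = 9; s[9] = 26; s[10] = 7; s[11] = 5; s[12] = 12; s[13] = 17; s[14] = 1; s[15] = 18; s[16] = 19; s[17] = 9; s[18] = 0; s[19] = 9; s[20] = 9; s[21] = 18; s[22] = 27; s[23] = 17; s[24] = 16; s[25] = 5; s[26] = 21; s[27] = 26; s[28] = 19; s[29] = 17; s[30] = 8; s[31] = 25; s[32] = 5; s[33] = 2; s[34] = 7; s[35] = 9; s[36] = 16; s[37] = 25; s[38] = 13; s[39] = 10; s[40] = 23; s[41] = 5; s[42] = 0; s[43] = 5; s[44] = 5; s[45] = 10; s[46] = 15; s[47] = 25; s[48] = 12; s[49] = 9; s[50] = 21.
The sequence repeats with period 48.
(2246 - 1) mod 48 = 37, so s[2246] = s[38] = 13.

13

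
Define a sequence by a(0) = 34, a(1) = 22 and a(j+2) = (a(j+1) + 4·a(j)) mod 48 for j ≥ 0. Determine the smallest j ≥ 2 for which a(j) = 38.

5

Listing terms: a(0) = 34,  a(1) = 22,  a(2) = 14,  a(3) = 6,  a(4) = 14,  a(5) = 38,  a(6) = 46,  a(7) = 6,  a(8) = 46,  a(9) = 22,  a(10) = 14.
Since (a(9), a(10)) = (a(1), a(2)) = (22, 14) (two consecutive terms determine the rest), the sequence is eventually periodic: after a pre-period of length 1 it cycles with period 8.
The value 38 first appears (with j ≥ 2) at a(5).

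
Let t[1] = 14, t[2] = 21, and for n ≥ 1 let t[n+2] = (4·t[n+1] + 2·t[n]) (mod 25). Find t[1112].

We have t[1] = 14; t[2] = 21; t[3] = 12; t[4] = 15; t[5] = 9; t[6] = 16; t[7] = 7; t[8] = 10; t[9] = 4; t[10] = 11; t[11] = 2; t[12] = 5; t[13] = 24; t[14] = 6; t[15] = 22; t[16] = 0; t[17] = 19; t[18] = 1; t[19] = 17; t[20] = 20; t[21] = 14; t[22] = 21.
The sequence repeats with period 20.
So t[1112] = t[1 + ((1112-1) mod 20)] = t[12] = 5.

5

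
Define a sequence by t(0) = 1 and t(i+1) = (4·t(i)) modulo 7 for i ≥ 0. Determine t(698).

Listing terms: t(0) = 1; t(1) = 4; t(2) = 2; t(3) = 1.
The sequence repeats with period 3.
So t(698) = t(0 + ((698-0) mod 3)) = t(2) = 2.

2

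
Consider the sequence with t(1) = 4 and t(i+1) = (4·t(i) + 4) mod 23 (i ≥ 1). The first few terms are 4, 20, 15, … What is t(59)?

We have t(1) = 4,  t(2) = 20,  t(3) = 15,  t(4) = 18,  t(5) = 7,  t(6) = 9,  t(7) = 17,  t(8) = 3,  t(9) = 16,  t(10) = 22,  t(11) = 0,  t(12) = 4.
The sequence repeats with period 11.
(59 - 1) mod 11 = 3, so t(59) = t(4) = 18.

18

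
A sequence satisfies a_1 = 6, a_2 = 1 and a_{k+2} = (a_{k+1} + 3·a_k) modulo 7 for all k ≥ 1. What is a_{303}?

2

Listing terms: a_1 = 6,  a_2 = 1,  a_3 = 5,  a_4 = 1,  a_5 = 2,  a_6 = 5,  a_7 = 4,  a_8 = 5,  a_9 = 3,  a_{10} = 4,  a_{11} = 6,  a_{12} = 4,  a_{13} = 1,  a_{14} = 6,  a_{15} = 2,  a_{16} = 6,  a_{17} = 5,  a_{18} = 2,  a_{19} = 3,  a_{20} = 2,  a_{21} = 4,  a_{22} = 3,  a_{23} = 1,  a_{24} = 3,  a_{25} = 6,  a_{26} = 1.
The sequence repeats with period 24.
(303 - 1) mod 24 = 14, so a_{303} = a_{15} = 2.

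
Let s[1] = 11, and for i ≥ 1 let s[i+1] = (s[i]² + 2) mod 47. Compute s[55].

11

Listing terms: s[1] = 11; s[2] = 29; s[3] = 44; s[4] = 11.
The sequence repeats with period 3.
So s[55] = s[1 + ((55-1) mod 3)] = s[1] = 11.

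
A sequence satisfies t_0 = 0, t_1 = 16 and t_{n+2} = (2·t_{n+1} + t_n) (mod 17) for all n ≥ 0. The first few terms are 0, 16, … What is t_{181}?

t_0 = 0; t_1 = 16; t_2 = 15; t_3 = 12; t_4 = 5; t_5 = 5; t_6 = 15; t_7 = 1; t_8 = 0; t_9 = 1; t_{10} = 2; t_{11} = 5; t_{12} = 12; t_{13} = 12; t_{14} = 2; t_{15} = 16; t_{16} = 0; t_{17} = 16.
The sequence repeats with period 16.
So t_{181} = t_{0 + ((181-0) mod 16)} = t_5 = 5.

5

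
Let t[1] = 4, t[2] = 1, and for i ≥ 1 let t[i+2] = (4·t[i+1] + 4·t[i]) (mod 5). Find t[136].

We have t[1] = 4, t[2] = 1, t[3] = 0, t[4] = 4, t[5] = 1.
The sequence repeats with period 3.
(136 - 1) mod 3 = 0, so t[136] = t[1] = 4.

4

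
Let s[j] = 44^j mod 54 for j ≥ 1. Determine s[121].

Computing terms: s[1] = 44,  s[2] = 46,  s[3] = 26,  s[4] = 10,  s[5] = 8,  s[6] = 28,  s[7] = 44.
Since s[7] = s[1] = 44, the sequence is periodic with period 6.
So s[121] = s[1 + ((121-1) mod 6)] = s[1] = 44.

44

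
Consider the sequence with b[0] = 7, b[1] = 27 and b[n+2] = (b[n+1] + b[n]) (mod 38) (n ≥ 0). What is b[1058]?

We have b[0] = 7,  b[1] = 27,  b[2] = 34,  b[3] = 23,  b[4] = 19,  b[5] = 4,  b[6] = 23,  b[7] = 27,  b[8] = 12,  b[9] = 1,  b[10] = 13,  b[11] = 14,  b[12] = 27,  b[13] = 3,  b[14] = 30,  b[15] = 33,  b[16] = 25,  b[17] = 20,  b[18] = 7,  b[19] = 27.
Since (b[18], b[19]) = (b[0], b[1]) = (7, 27) (two consecutive terms determine the rest), the sequence is periodic with period 18.
(1058 - 0) mod 18 = 14, so b[1058] = b[14] = 30.

30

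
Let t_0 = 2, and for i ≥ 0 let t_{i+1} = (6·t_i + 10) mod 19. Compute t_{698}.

18

We have t_0 = 2,  t_1 = 3,  t_2 = 9,  t_3 = 7,  t_4 = 14,  t_5 = 18,  t_6 = 4,  t_7 = 15,  t_8 = 5,  t_9 = 2.
Since t_9 = t_0 = 2, the sequence is periodic with period 9.
(698 - 0) mod 9 = 5, so t_{698} = t_5 = 18.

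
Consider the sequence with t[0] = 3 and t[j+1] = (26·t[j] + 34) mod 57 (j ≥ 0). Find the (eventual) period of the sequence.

6

We have t[0] = 3,  t[1] = 55,  t[2] = 39,  t[3] = 22,  t[4] = 36,  t[5] = 1,  t[6] = 3.
Since t[6] = t[0] = 3, the sequence is periodic with period 6.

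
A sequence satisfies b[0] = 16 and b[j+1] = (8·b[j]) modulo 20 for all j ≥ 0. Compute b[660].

Computing terms: b[0] = 16, b[1] = 8, b[2] = 4, b[3] = 12, b[4] = 16.
The sequence repeats with period 4.
(660 - 0) mod 4 = 0, so b[660] = b[0] = 16.

16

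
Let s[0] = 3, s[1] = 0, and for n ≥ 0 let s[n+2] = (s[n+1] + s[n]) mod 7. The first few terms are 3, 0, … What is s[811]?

4

Computing terms: s[0] = 3,  s[1] = 0,  s[2] = 3,  s[3] = 3,  s[4] = 6,  s[5] = 2,  s[6] = 1,  s[7] = 3,  s[8] = 4,  s[9] = 0,  s[10] = 4,  s[11] = 4,  s[12] = 1,  s[13] = 5,  s[14] = 6,  s[15] = 4,  s[16] = 3,  s[17] = 0.
Since (s[16], s[17]) = (s[0], s[1]) = (3, 0) (two consecutive terms determine the rest), the sequence is periodic with period 16.
(811 - 0) mod 16 = 11, so s[811] = s[11] = 4.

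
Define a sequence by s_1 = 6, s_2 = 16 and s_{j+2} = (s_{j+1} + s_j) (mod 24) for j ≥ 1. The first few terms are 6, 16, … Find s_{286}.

s_1 = 6,  s_2 = 16,  s_3 = 22,  s_4 = 14,  s_5 = 12,  s_6 = 2,  s_7 = 14,  s_8 = 16,  s_9 = 6,  s_{10} = 22,  s_{11} = 4,  s_{12} = 2,  s_{13} = 6,  s_{14} = 8,  s_{15} = 14,  s_{16} = 22,  s_{17} = 12,  s_{18} = 10,  s_{19} = 22,  s_{20} = 8,  s_{21} = 6,  s_{22} = 14,  s_{23} = 20,  s_{24} = 10,  s_{25} = 6,  s_{26} = 16.
Since (s_{25}, s_{26}) = (s_1, s_2) = (6, 16) (two consecutive terms determine the rest), the sequence is periodic with period 24.
(286 - 1) mod 24 = 21, so s_{286} = s_{22} = 14.

14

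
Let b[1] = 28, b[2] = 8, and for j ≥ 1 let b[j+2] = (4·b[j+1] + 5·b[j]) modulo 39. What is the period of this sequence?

b[1] = 28, b[2] = 8, b[3] = 16, b[4] = 26, b[5] = 28, b[6] = 8.
Since (b[5], b[6]) = (b[1], b[2]) = (28, 8) (two consecutive terms determine the rest), the sequence is periodic with period 4.

4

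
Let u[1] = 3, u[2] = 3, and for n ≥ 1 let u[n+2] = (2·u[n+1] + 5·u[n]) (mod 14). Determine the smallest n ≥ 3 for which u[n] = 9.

5

Listing terms: u[1] = 3,  u[2] = 3,  u[3] = 7,  u[4] = 1,  u[5] = 9,  u[6] = 9,  u[7] = 7,  u[8] = 3,  u[9] = 13,  u[10] = 13,  u[11] = 7,  u[12] = 9,  u[13] = 11,  u[14] = 11,  u[15] = 7,  u[16] = 13,  u[17] = 5,  u[18] = 5,  u[19] = 7,  u[20] = 11,  u[21] = 1,  u[22] = 1,  u[23] = 7,  u[24] = 5,  u[25] = 3,  u[26] = 3.
The sequence repeats with period 24.
The value 9 first appears (with n ≥ 3) at u[5].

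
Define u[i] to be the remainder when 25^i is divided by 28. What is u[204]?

Listing terms: u[1] = 25, u[2] = 9, u[3] = 1, u[4] = 25.
Since u[4] = u[1] = 25, the sequence is periodic with period 3.
So u[204] = u[1 + ((204-1) mod 3)] = u[3] = 1.

1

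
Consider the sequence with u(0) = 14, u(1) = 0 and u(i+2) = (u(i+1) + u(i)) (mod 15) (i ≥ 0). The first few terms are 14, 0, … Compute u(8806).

We have u(0) = 14, u(1) = 0, u(2) = 14, u(3) = 14, u(4) = 13, u(5) = 12, u(6) = 10, u(7) = 7, u(8) = 2, u(9) = 9, u(10) = 11, u(11) = 5, u(12) = 1, u(13) = 6, u(14) = 7, u(15) = 13, u(16) = 5, u(17) = 3, u(18) = 8, u(19) = 11, u(20) = 4, u(21) = 0, u(22) = 4, u(23) = 4, u(24) = 8, u(25) = 12, u(26) = 5, u(27) = 2, u(28) = 7, u(29) = 9, u(30) = 1, u(31) = 10, u(32) = 11, u(33) = 6, u(34) = 2, u(35) = 8, u(36) = 10, u(37) = 3, u(38) = 13, u(39) = 1, u(40) = 14, u(41) = 0.
The sequence repeats with period 40.
(8806 - 0) mod 40 = 6, so u(8806) = u(6) = 10.

10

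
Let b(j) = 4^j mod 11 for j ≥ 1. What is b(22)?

Computing terms: b(1) = 4,  b(2) = 5,  b(3) = 9,  b(4) = 3,  b(5) = 1,  b(6) = 4.
The sequence repeats with period 5.
So b(22) = b(1 + ((22-1) mod 5)) = b(2) = 5.

5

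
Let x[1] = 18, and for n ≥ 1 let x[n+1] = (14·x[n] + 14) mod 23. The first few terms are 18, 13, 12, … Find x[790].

11

Listing terms: x[1] = 18,  x[2] = 13,  x[3] = 12,  x[4] = 21,  x[5] = 9,  x[6] = 2,  x[7] = 19,  x[8] = 4,  x[9] = 1,  x[10] = 5,  x[11] = 15,  x[12] = 17,  x[13] = 22,  x[14] = 0,  x[15] = 14,  x[16] = 3,  x[17] = 10,  x[18] = 16,  x[19] = 8,  x[20] = 11,  x[21] = 7,  x[22] = 20,  x[23] = 18.
Since x[23] = x[1] = 18, the sequence is periodic with period 22.
So x[790] = x[1 + ((790-1) mod 22)] = x[20] = 11.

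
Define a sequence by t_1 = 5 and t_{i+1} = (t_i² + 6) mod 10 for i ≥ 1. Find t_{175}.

5

Computing terms: t_1 = 5; t_2 = 1; t_3 = 7; t_4 = 5.
Since t_4 = t_1 = 5, the sequence is periodic with period 3.
So t_{175} = t_{1 + ((175-1) mod 3)} = t_1 = 5.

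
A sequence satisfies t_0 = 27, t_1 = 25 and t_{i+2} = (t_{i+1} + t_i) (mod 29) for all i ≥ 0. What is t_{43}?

t_0 = 27, t_1 = 25, t_2 = 23, t_3 = 19, t_4 = 13, t_5 = 3, t_6 = 16, t_7 = 19, t_8 = 6, t_9 = 25, t_{10} = 2, t_{11} = 27, t_{12} = 0, t_{13} = 27, t_{14} = 27, t_{15} = 25.
Since (t_{14}, t_{15}) = (t_0, t_1) = (27, 25) (two consecutive terms determine the rest), the sequence is periodic with period 14.
So t_{43} = t_{0 + ((43-0) mod 14)} = t_1 = 25.

25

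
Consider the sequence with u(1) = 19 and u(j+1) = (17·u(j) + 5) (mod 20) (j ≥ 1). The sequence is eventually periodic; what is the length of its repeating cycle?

Computing terms: u(1) = 19, u(2) = 8, u(3) = 1, u(4) = 2, u(5) = 19.
Since u(5) = u(1) = 19, the sequence is periodic with period 4.

4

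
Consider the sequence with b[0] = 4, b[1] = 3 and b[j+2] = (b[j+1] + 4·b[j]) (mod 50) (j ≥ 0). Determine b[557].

31

We have b[0] = 4; b[1] = 3; b[2] = 19; b[3] = 31; b[4] = 7; b[5] = 31; b[6] = 9; b[7] = 33; b[8] = 19; b[9] = 1; b[10] = 27; b[11] = 31; b[12] = 39; b[13] = 13; b[14] = 19; b[15] = 21; b[16] = 47; b[17] = 31; b[18] = 19; b[19] = 43; b[20] = 19; b[21] = 41; b[22] = 17; b[23] = 31; b[24] = 49; b[25] = 23; b[26] = 19; b[27] = 11; b[28] = 37; b[29] = 31; b[30] = 29; b[31] = 3; b[32] = 19.
Since (b[31], b[32]) = (b[1], b[2]) = (3, 19) (two consecutive terms determine the rest), the sequence is eventually periodic: after a pre-period of length 1 it cycles with period 30.
For j ≥ 1, b[j] depends only on (j - 1) mod 30. (557 - 1) mod 30 = 16, so b[557] = b[17] = 31.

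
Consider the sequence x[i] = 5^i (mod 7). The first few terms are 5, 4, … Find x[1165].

5

Computing terms: x[1] = 5; x[2] = 4; x[3] = 6; x[4] = 2; x[5] = 3; x[6] = 1; x[7] = 5.
Since x[7] = x[1] = 5, the sequence is periodic with period 6.
So x[1165] = x[1 + ((1165-1) mod 6)] = x[1] = 5.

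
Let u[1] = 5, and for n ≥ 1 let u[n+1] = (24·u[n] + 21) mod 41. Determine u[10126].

Computing terms: u[1] = 5, u[2] = 18, u[3] = 2, u[4] = 28, u[5] = 37, u[6] = 7, u[7] = 25, u[8] = 6, u[9] = 1, u[10] = 4, u[11] = 35, u[12] = 0, u[13] = 21, u[14] = 33, u[15] = 34, u[16] = 17, u[17] = 19, u[18] = 26, u[19] = 30, u[20] = 3, u[21] = 11, u[22] = 39, u[23] = 14, u[24] = 29, u[25] = 20, u[26] = 9, u[27] = 32, u[28] = 10, u[29] = 15, u[30] = 12, u[31] = 22, u[32] = 16, u[33] = 36, u[34] = 24, u[35] = 23, u[36] = 40, u[37] = 38, u[38] = 31, u[39] = 27, u[40] = 13, u[41] = 5.
The sequence repeats with period 40.
(10126 - 1) mod 40 = 5, so u[10126] = u[6] = 7.

7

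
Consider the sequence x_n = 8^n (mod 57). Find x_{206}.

7

Computing terms: x_1 = 8, x_2 = 7, x_3 = 56, x_4 = 49, x_5 = 50, x_6 = 1, x_7 = 8.
Since x_7 = x_1 = 8, the sequence is periodic with period 6.
So x_{206} = x_{1 + ((206-1) mod 6)} = x_2 = 7.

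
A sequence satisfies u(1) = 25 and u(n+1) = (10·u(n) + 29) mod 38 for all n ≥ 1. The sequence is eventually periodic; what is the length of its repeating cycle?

u(1) = 25, u(2) = 13, u(3) = 7, u(4) = 23, u(5) = 31, u(6) = 35, u(7) = 37, u(8) = 19, u(9) = 29, u(10) = 15, u(11) = 27, u(12) = 33, u(13) = 17, u(14) = 9, u(15) = 5, u(16) = 3, u(17) = 21, u(18) = 11, u(19) = 25.
Since u(19) = u(1) = 25, the sequence is periodic with period 18.

18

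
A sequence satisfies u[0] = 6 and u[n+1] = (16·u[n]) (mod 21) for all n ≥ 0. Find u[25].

Computing terms: u[0] = 6, u[1] = 12, u[2] = 3, u[3] = 6.
Since u[3] = u[0] = 6, the sequence is periodic with period 3.
So u[25] = u[0 + ((25-0) mod 3)] = u[1] = 12.

12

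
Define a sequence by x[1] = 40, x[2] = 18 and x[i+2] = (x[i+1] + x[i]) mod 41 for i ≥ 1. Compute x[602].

18

x[1] = 40; x[2] = 18; x[3] = 17; x[4] = 35; x[5] = 11; x[6] = 5; x[7] = 16; x[8] = 21; x[9] = 37; x[10] = 17; x[11] = 13; x[12] = 30; x[13] = 2; x[14] = 32; x[15] = 34; x[16] = 25; x[17] = 18; x[18] = 2; x[19] = 20; x[20] = 22; x[21] = 1; x[22] = 23; x[23] = 24; x[24] = 6; x[25] = 30; x[26] = 36; x[27] = 25; x[28] = 20; x[29] = 4; x[30] = 24; x[31] = 28; x[32] = 11; x[33] = 39; x[34] = 9; x[35] = 7; x[36] = 16; x[37] = 23; x[38] = 39; x[39] = 21; x[40] = 19; x[41] = 40; x[42] = 18.
Since (x[41], x[42]) = (x[1], x[2]) = (40, 18) (two consecutive terms determine the rest), the sequence is periodic with period 40.
(602 - 1) mod 40 = 1, so x[602] = x[2] = 18.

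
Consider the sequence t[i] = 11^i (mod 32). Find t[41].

11

Listing terms: t[0] = 1, t[1] = 11, t[2] = 25, t[3] = 19, t[4] = 17, t[5] = 27, t[6] = 9, t[7] = 3, t[8] = 1.
Since t[8] = t[0] = 1, the sequence is periodic with period 8.
(41 - 0) mod 8 = 1, so t[41] = t[1] = 11.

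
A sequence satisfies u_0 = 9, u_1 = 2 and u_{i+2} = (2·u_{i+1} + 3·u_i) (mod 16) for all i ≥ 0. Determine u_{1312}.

We have u_0 = 9, u_1 = 2, u_2 = 15, u_3 = 4, u_4 = 5, u_5 = 6, u_6 = 11, u_7 = 8, u_8 = 1, u_9 = 10, u_{10} = 7, u_{11} = 12, u_{12} = 13, u_{13} = 14, u_{14} = 3, u_{15} = 0, u_{16} = 9, u_{17} = 2.
The sequence repeats with period 16.
(1312 - 0) mod 16 = 0, so u_{1312} = u_0 = 9.

9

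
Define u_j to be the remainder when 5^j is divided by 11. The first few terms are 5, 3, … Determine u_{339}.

Computing terms: u_1 = 5, u_2 = 3, u_3 = 4, u_4 = 9, u_5 = 1, u_6 = 5.
Since u_6 = u_1 = 5, the sequence is periodic with period 5.
So u_{339} = u_{1 + ((339-1) mod 5)} = u_4 = 9.

9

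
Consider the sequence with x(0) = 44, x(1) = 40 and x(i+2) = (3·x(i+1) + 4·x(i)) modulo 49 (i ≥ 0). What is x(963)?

Listing terms: x(0) = 44, x(1) = 40, x(2) = 2, x(3) = 19, x(4) = 16, x(5) = 26, x(6) = 44, x(7) = 40.
The sequence repeats with period 6.
So x(963) = x(0 + ((963-0) mod 6)) = x(3) = 19.

19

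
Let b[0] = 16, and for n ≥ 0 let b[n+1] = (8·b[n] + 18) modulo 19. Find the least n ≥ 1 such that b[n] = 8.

2

Computing terms: b[0] = 16,  b[1] = 13,  b[2] = 8,  b[3] = 6,  b[4] = 9,  b[5] = 14,  b[6] = 16.
Since b[6] = b[0] = 16, the sequence is periodic with period 6.
The value 8 first appears (with n ≥ 1) at b[2].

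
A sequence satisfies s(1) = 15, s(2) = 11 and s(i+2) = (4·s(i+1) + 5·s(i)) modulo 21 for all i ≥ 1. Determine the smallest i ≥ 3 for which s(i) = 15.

7

Computing terms: s(1) = 15; s(2) = 11; s(3) = 14; s(4) = 6; s(5) = 10; s(6) = 7; s(7) = 15; s(8) = 11.
The sequence repeats with period 6.
The value 15 next appears (with i ≥ 3) at s(7).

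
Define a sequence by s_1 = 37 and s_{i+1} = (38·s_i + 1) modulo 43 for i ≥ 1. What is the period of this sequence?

Computing terms: s_1 = 37,  s_2 = 31,  s_3 = 18,  s_4 = 40,  s_5 = 16,  s_6 = 7,  s_7 = 9,  s_8 = 42,  s_9 = 6,  s_{10} = 14,  s_{11} = 17,  s_{12} = 2,  s_{13} = 34,  s_{14} = 3,  s_{15} = 29,  s_{16} = 28,  s_{17} = 33,  s_{18} = 8,  s_{19} = 4,  s_{20} = 24,  s_{21} = 10,  s_{22} = 37.
Since s_{22} = s_1 = 37, the sequence is periodic with period 21.

21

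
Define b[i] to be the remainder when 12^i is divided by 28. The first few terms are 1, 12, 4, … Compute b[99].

Computing terms: b[0] = 1, b[1] = 12, b[2] = 4, b[3] = 20, b[4] = 16, b[5] = 24, b[6] = 8, b[7] = 12.
Since b[7] = b[1] = 12, the sequence is eventually periodic: after a pre-period of length 1 it cycles with period 6.
For i ≥ 1, b[i] depends only on (i - 1) mod 6. (99 - 1) mod 6 = 2, so b[99] = b[3] = 20.

20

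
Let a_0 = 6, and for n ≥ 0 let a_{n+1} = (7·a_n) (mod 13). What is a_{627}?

We have a_0 = 6; a_1 = 3; a_2 = 8; a_3 = 4; a_4 = 2; a_5 = 1; a_6 = 7; a_7 = 10; a_8 = 5; a_9 = 9; a_{10} = 11; a_{11} = 12; a_{12} = 6.
The sequence repeats with period 12.
So a_{627} = a_{0 + ((627-0) mod 12)} = a_3 = 4.

4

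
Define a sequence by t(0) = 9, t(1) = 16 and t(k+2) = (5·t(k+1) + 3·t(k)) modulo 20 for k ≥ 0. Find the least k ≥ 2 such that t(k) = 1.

t(0) = 9,  t(1) = 16,  t(2) = 7,  t(3) = 3,  t(4) = 16,  t(5) = 9,  t(6) = 13,  t(7) = 12,  t(8) = 19,  t(9) = 11,  t(10) = 12,  t(11) = 13,  t(12) = 1,  t(13) = 4,  t(14) = 3,  t(15) = 7,  t(16) = 4,  t(17) = 1,  t(18) = 17,  t(19) = 8,  t(20) = 11,  t(21) = 19,  t(22) = 8,  t(23) = 17,  t(24) = 9,  t(25) = 16.
The sequence repeats with period 24.
The value 1 first appears (with k ≥ 2) at t(12).

12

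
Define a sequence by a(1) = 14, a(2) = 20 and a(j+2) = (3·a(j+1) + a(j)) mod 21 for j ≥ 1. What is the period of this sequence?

16

a(1) = 14, a(2) = 20, a(3) = 11, a(4) = 11, a(5) = 2, a(6) = 17, a(7) = 11, a(8) = 8, a(9) = 14, a(10) = 8, a(11) = 17, a(12) = 17, a(13) = 5, a(14) = 11, a(15) = 17, a(16) = 20, a(17) = 14, a(18) = 20.
The sequence repeats with period 16.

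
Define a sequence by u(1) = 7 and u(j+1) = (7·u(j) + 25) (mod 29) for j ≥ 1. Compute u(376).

11

Computing terms: u(1) = 7,  u(2) = 16,  u(3) = 21,  u(4) = 27,  u(5) = 11,  u(6) = 15,  u(7) = 14,  u(8) = 7.
Since u(8) = u(1) = 7, the sequence is periodic with period 7.
So u(376) = u(1 + ((376-1) mod 7)) = u(5) = 11.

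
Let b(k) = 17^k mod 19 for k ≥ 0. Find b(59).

6

b(0) = 1,  b(1) = 17,  b(2) = 4,  b(3) = 11,  b(4) = 16,  b(5) = 6,  b(6) = 7,  b(7) = 5,  b(8) = 9,  b(9) = 1.
Since b(9) = b(0) = 1, the sequence is periodic with period 9.
(59 - 0) mod 9 = 5, so b(59) = b(5) = 6.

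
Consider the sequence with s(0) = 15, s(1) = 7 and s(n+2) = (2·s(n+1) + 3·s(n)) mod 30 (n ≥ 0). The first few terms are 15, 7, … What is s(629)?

7

Computing terms: s(0) = 15; s(1) = 7; s(2) = 29; s(3) = 19; s(4) = 5; s(5) = 7; s(6) = 29.
Since (s(5), s(6)) = (s(1), s(2)) = (7, 29) (two consecutive terms determine the rest), the sequence is eventually periodic: after a pre-period of length 1 it cycles with period 4.
For n ≥ 1, s(n) depends only on (n - 1) mod 4. (629 - 1) mod 4 = 0, so s(629) = s(1) = 7.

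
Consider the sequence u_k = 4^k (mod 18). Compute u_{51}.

Computing terms: u_0 = 1, u_1 = 4, u_2 = 16, u_3 = 10, u_4 = 4.
Since u_4 = u_1 = 4, the sequence is eventually periodic: after a pre-period of length 1 it cycles with period 3.
For k ≥ 1, u_k depends only on (k - 1) mod 3. (51 - 1) mod 3 = 2, so u_{51} = u_3 = 10.

10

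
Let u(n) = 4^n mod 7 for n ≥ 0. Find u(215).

2

Computing terms: u(0) = 1,  u(1) = 4,  u(2) = 2,  u(3) = 1.
The sequence repeats with period 3.
(215 - 0) mod 3 = 2, so u(215) = u(2) = 2.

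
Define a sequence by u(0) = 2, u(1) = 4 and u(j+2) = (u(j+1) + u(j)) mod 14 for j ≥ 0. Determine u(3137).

4

u(0) = 2, u(1) = 4, u(2) = 6, u(3) = 10, u(4) = 2, u(5) = 12, u(6) = 0, u(7) = 12, u(8) = 12, u(9) = 10, u(10) = 8, u(11) = 4, u(12) = 12, u(13) = 2, u(14) = 0, u(15) = 2, u(16) = 2, u(17) = 4.
Since (u(16), u(17)) = (u(0), u(1)) = (2, 4) (two consecutive terms determine the rest), the sequence is periodic with period 16.
So u(3137) = u(0 + ((3137-0) mod 16)) = u(1) = 4.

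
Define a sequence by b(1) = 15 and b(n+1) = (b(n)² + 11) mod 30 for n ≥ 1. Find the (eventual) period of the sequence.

6

b(1) = 15, b(2) = 26, b(3) = 27, b(4) = 20, b(5) = 21, b(6) = 2, b(7) = 15.
Since b(7) = b(1) = 15, the sequence is periodic with period 6.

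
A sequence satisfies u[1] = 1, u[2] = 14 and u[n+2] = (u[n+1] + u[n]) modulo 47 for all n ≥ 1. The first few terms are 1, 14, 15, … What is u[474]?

We have u[1] = 1, u[2] = 14, u[3] = 15, u[4] = 29, u[5] = 44, u[6] = 26, u[7] = 23, u[8] = 2, u[9] = 25, u[10] = 27, u[11] = 5, u[12] = 32, u[13] = 37, u[14] = 22, u[15] = 12, u[16] = 34, u[17] = 46, u[18] = 33, u[19] = 32, u[20] = 18, u[21] = 3, u[22] = 21, u[23] = 24, u[24] = 45, u[25] = 22, u[26] = 20, u[27] = 42, u[28] = 15, u[29] = 10, u[30] = 25, u[31] = 35, u[32] = 13, u[33] = 1, u[34] = 14.
Since (u[33], u[34]) = (u[1], u[2]) = (1, 14) (two consecutive terms determine the rest), the sequence is periodic with period 32.
So u[474] = u[1 + ((474-1) mod 32)] = u[26] = 20.

20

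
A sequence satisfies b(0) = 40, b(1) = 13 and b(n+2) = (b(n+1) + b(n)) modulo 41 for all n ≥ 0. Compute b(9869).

Computing terms: b(0) = 40,  b(1) = 13,  b(2) = 12,  b(3) = 25,  b(4) = 37,  b(5) = 21,  b(6) = 17,  b(7) = 38,  b(8) = 14,  b(9) = 11,  b(10) = 25,  b(11) = 36,  b(12) = 20,  b(13) = 15,  b(14) = 35,  b(15) = 9,  b(16) = 3,  b(17) = 12,  b(18) = 15,  b(19) = 27,  b(20) = 1,  b(21) = 28,  b(22) = 29,  b(23) = 16,  b(24) = 4,  b(25) = 20,  b(26) = 24,  b(27) = 3,  b(28) = 27,  b(29) = 30,  b(30) = 16,  b(31) = 5,  b(32) = 21,  b(33) = 26,  b(34) = 6,  b(35) = 32,  b(36) = 38,  b(37) = 29,  b(38) = 26,  b(39) = 14,  b(40) = 40,  b(41) = 13.
The sequence repeats with period 40.
(9869 - 0) mod 40 = 29, so b(9869) = b(29) = 30.

30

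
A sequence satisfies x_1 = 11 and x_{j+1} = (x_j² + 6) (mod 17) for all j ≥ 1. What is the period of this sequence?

Computing terms: x_1 = 11,  x_2 = 8,  x_3 = 2,  x_4 = 10,  x_5 = 4,  x_6 = 5,  x_7 = 14,  x_8 = 15,  x_9 = 10.
Since x_9 = x_4 = 10, the sequence is eventually periodic: after a pre-period of length 3 it cycles with period 5.

5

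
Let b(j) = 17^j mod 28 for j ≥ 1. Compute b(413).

5

We have b(1) = 17; b(2) = 9; b(3) = 13; b(4) = 25; b(5) = 5; b(6) = 1; b(7) = 17.
Since b(7) = b(1) = 17, the sequence is periodic with period 6.
So b(413) = b(1 + ((413-1) mod 6)) = b(5) = 5.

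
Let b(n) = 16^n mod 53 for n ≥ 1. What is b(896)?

10

We have b(1) = 16,  b(2) = 44,  b(3) = 15,  b(4) = 28,  b(5) = 24,  b(6) = 13,  b(7) = 49,  b(8) = 42,  b(9) = 36,  b(10) = 46,  b(11) = 47,  b(12) = 10,  b(13) = 1,  b(14) = 16.
The sequence repeats with period 13.
(896 - 1) mod 13 = 11, so b(896) = b(12) = 10.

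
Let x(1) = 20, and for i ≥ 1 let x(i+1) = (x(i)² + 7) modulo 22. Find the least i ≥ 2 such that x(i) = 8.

Computing terms: x(1) = 20; x(2) = 11; x(3) = 18; x(4) = 1; x(5) = 8; x(6) = 5; x(7) = 10; x(8) = 19; x(9) = 16; x(10) = 21; x(11) = 8.
Since x(11) = x(5) = 8, the sequence is eventually periodic: after a pre-period of length 4 it cycles with period 6.
The value 8 first appears (with i ≥ 2) at x(5).

5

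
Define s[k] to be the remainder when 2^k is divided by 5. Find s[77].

2

Listing terms: s[1] = 2, s[2] = 4, s[3] = 3, s[4] = 1, s[5] = 2.
The sequence repeats with period 4.
(77 - 1) mod 4 = 0, so s[77] = s[1] = 2.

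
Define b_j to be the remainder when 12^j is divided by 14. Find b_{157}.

12

b_1 = 12, b_2 = 4, b_3 = 6, b_4 = 2, b_5 = 10, b_6 = 8, b_7 = 12.
The sequence repeats with period 6.
(157 - 1) mod 6 = 0, so b_{157} = b_1 = 12.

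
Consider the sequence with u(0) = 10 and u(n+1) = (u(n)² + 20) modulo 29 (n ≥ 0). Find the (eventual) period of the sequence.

3

We have u(0) = 10, u(1) = 4, u(2) = 7, u(3) = 11, u(4) = 25, u(5) = 7.
Since u(5) = u(2) = 7, the sequence is eventually periodic: after a pre-period of length 2 it cycles with period 3.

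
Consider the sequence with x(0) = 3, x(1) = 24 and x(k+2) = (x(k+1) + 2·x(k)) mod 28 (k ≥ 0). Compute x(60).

Computing terms: x(0) = 3, x(1) = 24, x(2) = 2, x(3) = 22, x(4) = 26, x(5) = 14, x(6) = 10, x(7) = 10, x(8) = 2, x(9) = 22.
Since (x(8), x(9)) = (x(2), x(3)) = (2, 22) (two consecutive terms determine the rest), the sequence is eventually periodic: after a pre-period of length 2 it cycles with period 6.
For k ≥ 2, x(k) depends only on (k - 2) mod 6. (60 - 2) mod 6 = 4, so x(60) = x(6) = 10.

10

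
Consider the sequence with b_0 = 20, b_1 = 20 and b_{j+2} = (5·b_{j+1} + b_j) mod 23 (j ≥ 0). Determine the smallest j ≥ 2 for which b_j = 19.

b_0 = 20, b_1 = 20, b_2 = 5, b_3 = 22, b_4 = 0, b_5 = 22, b_6 = 18, b_7 = 20, b_8 = 3, b_9 = 12, b_{10} = 17, b_{11} = 5, b_{12} = 19, b_{13} = 8, b_{14} = 13, b_{15} = 4, b_{16} = 10, b_{17} = 8, b_{18} = 4, b_{19} = 5, b_{20} = 6, b_{21} = 12, b_{22} = 20, b_{23} = 20.
The sequence repeats with period 22.
The value 19 first appears (with j ≥ 2) at b_{12}.

12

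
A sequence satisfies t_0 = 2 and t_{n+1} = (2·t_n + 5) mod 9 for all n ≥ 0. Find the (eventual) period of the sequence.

6

We have t_0 = 2,  t_1 = 0,  t_2 = 5,  t_3 = 6,  t_4 = 8,  t_5 = 3,  t_6 = 2.
Since t_6 = t_0 = 2, the sequence is periodic with period 6.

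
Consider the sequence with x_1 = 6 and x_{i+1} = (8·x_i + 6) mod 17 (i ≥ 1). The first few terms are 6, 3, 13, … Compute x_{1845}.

Computing terms: x_1 = 6; x_2 = 3; x_3 = 13; x_4 = 8; x_5 = 2; x_6 = 5; x_7 = 12; x_8 = 0; x_9 = 6.
Since x_9 = x_1 = 6, the sequence is periodic with period 8.
So x_{1845} = x_{1 + ((1845-1) mod 8)} = x_5 = 2.

2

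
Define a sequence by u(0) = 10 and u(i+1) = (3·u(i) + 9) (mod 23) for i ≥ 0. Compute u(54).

8

Listing terms: u(0) = 10, u(1) = 16, u(2) = 11, u(3) = 19, u(4) = 20, u(5) = 0, u(6) = 9, u(7) = 13, u(8) = 2, u(9) = 15, u(10) = 8, u(11) = 10.
The sequence repeats with period 11.
(54 - 0) mod 11 = 10, so u(54) = u(10) = 8.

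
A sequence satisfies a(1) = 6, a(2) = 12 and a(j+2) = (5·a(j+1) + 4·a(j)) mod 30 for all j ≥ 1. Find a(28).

18

We have a(1) = 6,  a(2) = 12,  a(3) = 24,  a(4) = 18,  a(5) = 6,  a(6) = 12.
The sequence repeats with period 4.
So a(28) = a(1 + ((28-1) mod 4)) = a(4) = 18.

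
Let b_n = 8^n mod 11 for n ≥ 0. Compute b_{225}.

We have b_0 = 1; b_1 = 8; b_2 = 9; b_3 = 6; b_4 = 4; b_5 = 10; b_6 = 3; b_7 = 2; b_8 = 5; b_9 = 7; b_{10} = 1.
Since b_{10} = b_0 = 1, the sequence is periodic with period 10.
(225 - 0) mod 10 = 5, so b_{225} = b_5 = 10.

10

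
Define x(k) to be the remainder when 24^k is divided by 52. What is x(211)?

Computing terms: x(1) = 24,  x(2) = 4,  x(3) = 44,  x(4) = 16,  x(5) = 20,  x(6) = 12,  x(7) = 28,  x(8) = 48,  x(9) = 8,  x(10) = 36,  x(11) = 32,  x(12) = 40,  x(13) = 24.
Since x(13) = x(1) = 24, the sequence is periodic with period 12.
(211 - 1) mod 12 = 6, so x(211) = x(7) = 28.

28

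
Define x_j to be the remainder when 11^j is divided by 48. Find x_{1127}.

x_0 = 1; x_1 = 11; x_2 = 25; x_3 = 35; x_4 = 1.
Since x_4 = x_0 = 1, the sequence is periodic with period 4.
(1127 - 0) mod 4 = 3, so x_{1127} = x_3 = 35.

35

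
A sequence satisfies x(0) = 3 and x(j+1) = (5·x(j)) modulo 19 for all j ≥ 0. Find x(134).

12

Listing terms: x(0) = 3; x(1) = 15; x(2) = 18; x(3) = 14; x(4) = 13; x(5) = 8; x(6) = 2; x(7) = 10; x(8) = 12; x(9) = 3.
Since x(9) = x(0) = 3, the sequence is periodic with period 9.
So x(134) = x(0 + ((134-0) mod 9)) = x(8) = 12.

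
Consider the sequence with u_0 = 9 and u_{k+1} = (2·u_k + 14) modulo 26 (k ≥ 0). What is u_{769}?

u_0 = 9, u_1 = 6, u_2 = 0, u_3 = 14, u_4 = 16, u_5 = 20, u_6 = 2, u_7 = 18, u_8 = 24, u_9 = 10, u_{10} = 8, u_{11} = 4, u_{12} = 22, u_{13} = 6.
Since u_{13} = u_1 = 6, the sequence is eventually periodic: after a pre-period of length 1 it cycles with period 12.
For k ≥ 1, u_k depends only on (k - 1) mod 12. (769 - 1) mod 12 = 0, so u_{769} = u_1 = 6.

6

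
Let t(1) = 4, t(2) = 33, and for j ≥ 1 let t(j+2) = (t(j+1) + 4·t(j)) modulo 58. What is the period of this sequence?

Listing terms: t(1) = 4, t(2) = 33, t(3) = 49, t(4) = 7, t(5) = 29, t(6) = 57, t(7) = 57, t(8) = 53, t(9) = 49, t(10) = 29, t(11) = 51, t(12) = 51, t(13) = 23, t(14) = 53, t(15) = 29, t(16) = 9, t(17) = 9, t(18) = 45, t(19) = 23, t(20) = 29, t(21) = 5, t(22) = 5, t(23) = 25, t(24) = 45, t(25) = 29, t(26) = 35, t(27) = 35, t(28) = 1, t(29) = 25, t(30) = 29, t(31) = 13, t(32) = 13, t(33) = 7, t(34) = 1, t(35) = 29, t(36) = 33, t(37) = 33, t(38) = 49.
Since (t(37), t(38)) = (t(2), t(3)) = (33, 49) (two consecutive terms determine the rest), the sequence is eventually periodic: after a pre-period of length 1 it cycles with period 35.

35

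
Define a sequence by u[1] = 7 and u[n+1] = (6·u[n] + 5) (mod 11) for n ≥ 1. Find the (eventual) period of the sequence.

u[1] = 7; u[2] = 3; u[3] = 1; u[4] = 0; u[5] = 5; u[6] = 2; u[7] = 6; u[8] = 8; u[9] = 9; u[10] = 4; u[11] = 7.
The sequence repeats with period 10.

10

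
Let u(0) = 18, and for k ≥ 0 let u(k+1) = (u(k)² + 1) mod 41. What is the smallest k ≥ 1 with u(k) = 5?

9

u(0) = 18; u(1) = 38; u(2) = 10; u(3) = 19; u(4) = 34; u(5) = 9; u(6) = 0; u(7) = 1; u(8) = 2; u(9) = 5; u(10) = 26; u(11) = 21; u(12) = 32; u(13) = 0.
Since u(13) = u(6) = 0, the sequence is eventually periodic: after a pre-period of length 6 it cycles with period 7.
The value 5 first appears (with k ≥ 1) at u(9).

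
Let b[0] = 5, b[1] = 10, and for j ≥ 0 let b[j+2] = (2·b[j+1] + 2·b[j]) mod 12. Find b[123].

b[0] = 5,  b[1] = 10,  b[2] = 6,  b[3] = 8,  b[4] = 4,  b[5] = 0,  b[6] = 8,  b[7] = 4.
Since (b[6], b[7]) = (b[3], b[4]) = (8, 4) (two consecutive terms determine the rest), the sequence is eventually periodic: after a pre-period of length 3 it cycles with period 3.
For j ≥ 3, b[j] depends only on (j - 3) mod 3. (123 - 3) mod 3 = 0, so b[123] = b[3] = 8.

8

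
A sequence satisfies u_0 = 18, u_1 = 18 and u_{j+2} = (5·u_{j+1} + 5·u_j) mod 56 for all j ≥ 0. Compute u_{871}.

We have u_0 = 18, u_1 = 18, u_2 = 12, u_3 = 38, u_4 = 26, u_5 = 40, u_6 = 50, u_7 = 2, u_8 = 36, u_9 = 22, u_{10} = 10, u_{11} = 48, u_{12} = 10, u_{13} = 10, u_{14} = 44, u_{15} = 46, u_{16} = 2, u_{17} = 16, u_{18} = 34, u_{19} = 26, u_{20} = 20, u_{21} = 6, u_{22} = 18, u_{23} = 8, u_{24} = 18, u_{25} = 18.
Since (u_{24}, u_{25}) = (u_0, u_1) = (18, 18) (two consecutive terms determine the rest), the sequence is periodic with period 24.
So u_{871} = u_{0 + ((871-0) mod 24)} = u_7 = 2.

2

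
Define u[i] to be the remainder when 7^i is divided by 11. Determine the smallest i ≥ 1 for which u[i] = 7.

1

Listing terms: u[0] = 1, u[1] = 7, u[2] = 5, u[3] = 2, u[4] = 3, u[5] = 10, u[6] = 4, u[7] = 6, u[8] = 9, u[9] = 8, u[10] = 1.
Since u[10] = u[0] = 1, the sequence is periodic with period 10.
The value 7 first appears (with i ≥ 1) at u[1].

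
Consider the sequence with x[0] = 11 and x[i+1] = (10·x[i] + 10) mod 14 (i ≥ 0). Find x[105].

Computing terms: x[0] = 11, x[1] = 8, x[2] = 6, x[3] = 0, x[4] = 10, x[5] = 12, x[6] = 4, x[7] = 8.
Since x[7] = x[1] = 8, the sequence is eventually periodic: after a pre-period of length 1 it cycles with period 6.
For i ≥ 1, x[i] depends only on (i - 1) mod 6. (105 - 1) mod 6 = 2, so x[105] = x[3] = 0.

0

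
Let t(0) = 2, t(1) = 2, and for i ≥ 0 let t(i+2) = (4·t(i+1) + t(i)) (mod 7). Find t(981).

We have t(0) = 2, t(1) = 2, t(2) = 3, t(3) = 0, t(4) = 3, t(5) = 5, t(6) = 2, t(7) = 6, t(8) = 5, t(9) = 5, t(10) = 4, t(11) = 0, t(12) = 4, t(13) = 2, t(14) = 5, t(15) = 1, t(16) = 2, t(17) = 2.
The sequence repeats with period 16.
So t(981) = t(0 + ((981-0) mod 16)) = t(5) = 5.

5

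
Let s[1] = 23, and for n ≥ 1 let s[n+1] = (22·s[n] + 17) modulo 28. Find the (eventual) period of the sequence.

Listing terms: s[1] = 23, s[2] = 19, s[3] = 15, s[4] = 11, s[5] = 7, s[6] = 3, s[7] = 27, s[8] = 23.
Since s[8] = s[1] = 23, the sequence is periodic with period 7.

7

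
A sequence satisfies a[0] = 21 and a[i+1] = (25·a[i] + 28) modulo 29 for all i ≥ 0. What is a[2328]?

Listing terms: a[0] = 21,  a[1] = 2,  a[2] = 20,  a[3] = 6,  a[4] = 4,  a[5] = 12,  a[6] = 9,  a[7] = 21.
The sequence repeats with period 7.
(2328 - 0) mod 7 = 4, so a[2328] = a[4] = 4.

4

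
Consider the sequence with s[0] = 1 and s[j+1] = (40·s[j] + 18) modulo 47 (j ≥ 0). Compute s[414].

Listing terms: s[0] = 1; s[1] = 11; s[2] = 35; s[3] = 8; s[4] = 9; s[5] = 2; s[6] = 4; s[7] = 37; s[8] = 41; s[9] = 13; s[10] = 21; s[11] = 12; s[12] = 28; s[13] = 10; s[14] = 42; s[15] = 6; s[16] = 23; s[17] = 45; s[18] = 32; s[19] = 29; s[20] = 3; s[21] = 44; s[22] = 39; s[23] = 27; s[24] = 17; s[25] = 40; s[26] = 20; s[27] = 19; s[28] = 26; s[29] = 24; s[30] = 38; s[31] = 34; s[32] = 15; s[33] = 7; s[34] = 16; s[35] = 0; s[36] = 18; s[37] = 33; s[38] = 22; s[39] = 5; s[40] = 30; s[41] = 43; s[42] = 46; s[43] = 25; s[44] = 31; s[45] = 36; s[46] = 1.
Since s[46] = s[0] = 1, the sequence is periodic with period 46.
(414 - 0) mod 46 = 0, so s[414] = s[0] = 1.

1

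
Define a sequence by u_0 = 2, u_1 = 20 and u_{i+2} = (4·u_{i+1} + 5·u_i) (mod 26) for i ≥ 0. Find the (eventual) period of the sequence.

4

We have u_0 = 2,  u_1 = 20,  u_2 = 12,  u_3 = 18,  u_4 = 2,  u_5 = 20.
Since (u_4, u_5) = (u_0, u_1) = (2, 20) (two consecutive terms determine the rest), the sequence is periodic with period 4.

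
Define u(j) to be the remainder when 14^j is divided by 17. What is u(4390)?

We have u(1) = 14; u(2) = 9; u(3) = 7; u(4) = 13; u(5) = 12; u(6) = 15; u(7) = 6; u(8) = 16; u(9) = 3; u(10) = 8; u(11) = 10; u(12) = 4; u(13) = 5; u(14) = 2; u(15) = 11; u(16) = 1; u(17) = 14.
Since u(17) = u(1) = 14, the sequence is periodic with period 16.
(4390 - 1) mod 16 = 5, so u(4390) = u(6) = 15.

15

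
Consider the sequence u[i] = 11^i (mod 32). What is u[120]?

We have u[1] = 11, u[2] = 25, u[3] = 19, u[4] = 17, u[5] = 27, u[6] = 9, u[7] = 3, u[8] = 1, u[9] = 11.
The sequence repeats with period 8.
So u[120] = u[1 + ((120-1) mod 8)] = u[8] = 1.

1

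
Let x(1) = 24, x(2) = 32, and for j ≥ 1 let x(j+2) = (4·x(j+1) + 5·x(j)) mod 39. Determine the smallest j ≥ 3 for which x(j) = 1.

11

Computing terms: x(1) = 24, x(2) = 32, x(3) = 14, x(4) = 21, x(5) = 37, x(6) = 19, x(7) = 27, x(8) = 8, x(9) = 11, x(10) = 6, x(11) = 1, x(12) = 34, x(13) = 24, x(14) = 32.
Since (x(13), x(14)) = (x(1), x(2)) = (24, 32) (two consecutive terms determine the rest), the sequence is periodic with period 12.
The value 1 first appears (with j ≥ 3) at x(11).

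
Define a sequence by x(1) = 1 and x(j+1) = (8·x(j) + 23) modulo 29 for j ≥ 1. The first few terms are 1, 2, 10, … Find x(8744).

24

Listing terms: x(1) = 1, x(2) = 2, x(3) = 10, x(4) = 16, x(5) = 6, x(6) = 13, x(7) = 11, x(8) = 24, x(9) = 12, x(10) = 3, x(11) = 18, x(12) = 22, x(13) = 25, x(14) = 20, x(15) = 9, x(16) = 8, x(17) = 0, x(18) = 23, x(19) = 4, x(20) = 26, x(21) = 28, x(22) = 15, x(23) = 27, x(24) = 7, x(25) = 21, x(26) = 17, x(27) = 14, x(28) = 19, x(29) = 1.
The sequence repeats with period 28.
So x(8744) = x(1 + ((8744-1) mod 28)) = x(8) = 24.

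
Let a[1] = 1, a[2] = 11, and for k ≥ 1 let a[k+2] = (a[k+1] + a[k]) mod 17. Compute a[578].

11

Listing terms: a[1] = 1; a[2] = 11; a[3] = 12; a[4] = 6; a[5] = 1; a[6] = 7; a[7] = 8; a[8] = 15; a[9] = 6; a[10] = 4; a[11] = 10; a[12] = 14; a[13] = 7; a[14] = 4; a[15] = 11; a[16] = 15; a[17] = 9; a[18] = 7; a[19] = 16; a[20] = 6; a[21] = 5; a[22] = 11; a[23] = 16; a[24] = 10; a[25] = 9; a[26] = 2; a[27] = 11; a[28] = 13; a[29] = 7; a[30] = 3; a[31] = 10; a[32] = 13; a[33] = 6; a[34] = 2; a[35] = 8; a[36] = 10; a[37] = 1; a[38] = 11.
Since (a[37], a[38]) = (a[1], a[2]) = (1, 11) (two consecutive terms determine the rest), the sequence is periodic with period 36.
(578 - 1) mod 36 = 1, so a[578] = a[2] = 11.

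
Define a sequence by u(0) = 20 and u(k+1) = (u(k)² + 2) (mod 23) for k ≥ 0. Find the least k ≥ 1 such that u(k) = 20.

Listing terms: u(0) = 20; u(1) = 11; u(2) = 8; u(3) = 20.
The sequence repeats with period 3.
The value 20 next appears (with k ≥ 1) at u(3).

3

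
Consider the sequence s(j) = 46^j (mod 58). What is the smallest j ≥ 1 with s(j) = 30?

s(0) = 1,  s(1) = 46,  s(2) = 28,  s(3) = 12,  s(4) = 30,  s(5) = 46.
Since s(5) = s(1) = 46, the sequence is eventually periodic: after a pre-period of length 1 it cycles with period 4.
The value 30 first appears (with j ≥ 1) at s(4).

4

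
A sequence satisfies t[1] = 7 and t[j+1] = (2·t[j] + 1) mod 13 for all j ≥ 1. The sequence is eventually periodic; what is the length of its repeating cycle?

12

Listing terms: t[1] = 7; t[2] = 2; t[3] = 5; t[4] = 11; t[5] = 10; t[6] = 8; t[7] = 4; t[8] = 9; t[9] = 6; t[10] = 0; t[11] = 1; t[12] = 3; t[13] = 7.
The sequence repeats with period 12.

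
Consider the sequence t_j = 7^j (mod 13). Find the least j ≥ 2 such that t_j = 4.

10

We have t_1 = 7; t_2 = 10; t_3 = 5; t_4 = 9; t_5 = 11; t_6 = 12; t_7 = 6; t_8 = 3; t_9 = 8; t_{10} = 4; t_{11} = 2; t_{12} = 1; t_{13} = 7.
Since t_{13} = t_1 = 7, the sequence is periodic with period 12.
The value 4 first appears (with j ≥ 2) at t_{10}.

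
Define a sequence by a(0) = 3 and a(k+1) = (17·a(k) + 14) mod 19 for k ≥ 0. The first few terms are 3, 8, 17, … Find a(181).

8

Listing terms: a(0) = 3, a(1) = 8, a(2) = 17, a(3) = 18, a(4) = 16, a(5) = 1, a(6) = 12, a(7) = 9, a(8) = 15, a(9) = 3.
The sequence repeats with period 9.
(181 - 0) mod 9 = 1, so a(181) = a(1) = 8.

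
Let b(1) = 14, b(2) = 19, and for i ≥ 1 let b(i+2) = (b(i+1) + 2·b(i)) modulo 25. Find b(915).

We have b(1) = 14, b(2) = 19, b(3) = 22, b(4) = 10, b(5) = 4, b(6) = 24, b(7) = 7, b(8) = 5, b(9) = 19, b(10) = 4, b(11) = 17, b(12) = 0, b(13) = 9, b(14) = 9, b(15) = 2, b(16) = 20, b(17) = 24, b(18) = 14, b(19) = 12, b(20) = 15, b(21) = 14, b(22) = 19.
The sequence repeats with period 20.
So b(915) = b(1 + ((915-1) mod 20)) = b(15) = 2.

2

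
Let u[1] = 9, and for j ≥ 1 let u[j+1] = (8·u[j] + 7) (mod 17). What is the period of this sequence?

We have u[1] = 9,  u[2] = 11,  u[3] = 10,  u[4] = 2,  u[5] = 6,  u[6] = 4,  u[7] = 5,  u[8] = 13,  u[9] = 9.
The sequence repeats with period 8.

8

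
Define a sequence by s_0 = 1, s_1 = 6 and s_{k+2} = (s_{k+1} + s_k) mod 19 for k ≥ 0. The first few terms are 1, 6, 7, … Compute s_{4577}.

We have s_0 = 1; s_1 = 6; s_2 = 7; s_3 = 13; s_4 = 1; s_5 = 14; s_6 = 15; s_7 = 10; s_8 = 6; s_9 = 16; s_{10} = 3; s_{11} = 0; s_{12} = 3; s_{13} = 3; s_{14} = 6; s_{15} = 9; s_{16} = 15; s_{17} = 5; s_{18} = 1; s_{19} = 6.
Since (s_{18}, s_{19}) = (s_0, s_1) = (1, 6) (two consecutive terms determine the rest), the sequence is periodic with period 18.
So s_{4577} = s_{0 + ((4577-0) mod 18)} = s_5 = 14.

14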